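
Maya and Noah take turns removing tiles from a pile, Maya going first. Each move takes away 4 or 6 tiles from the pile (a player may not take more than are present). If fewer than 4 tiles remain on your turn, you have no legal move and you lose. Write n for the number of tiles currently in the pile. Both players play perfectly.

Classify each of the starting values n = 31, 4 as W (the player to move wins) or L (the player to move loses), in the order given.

31: L, 4: W

Label each position W (a win for the player to move) or L (a loss). A position with no legal move is L; any other position is W exactly when some move reaches an L, and L when every move reaches a W.
n=0: no move → L
n=1: no move → L
n=2: no move → L
n=3: no move → L
n=4: W (go to 0, an L position)
n=5: W (go to 1, an L position)
n=6: W (go to 2, an L position)
n=7: W (go to 3, an L position)
n=8: W (go to 2, an L position)
n=9: W (go to 3, an L position)
n=10: L (options 6(W), 4(W) are all W)
n=11: L (options 7(W), 5(W) are all W)
n=12: L (options 8(W), 6(W) are all W)
n=13: L (options 9(W), 7(W) are all W)
n=14: W (go to 10, an L position)
n=15: W (go to 11, an L position)
n=16: W (go to 12, an L position)
n=17: W (go to 13, an L position)
n=18: W (go to 12, an L position)
n=19: W (go to 13, an L position)
n=20: L (options 16(W), 14(W) are all W)
n=21: L (options 17(W), 15(W) are all W)
n=22: L (options 18(W), 16(W) are all W)
n=23: L (options 19(W), 17(W) are all W)
n=24: W (go to 20, an L position)
n=25: W (go to 21, an L position)
n=26: W (go to 22, an L position)
n=27: W (go to 23, an L position)
n=28: W (go to 22, an L position)
n=29: W (go to 23, an L position)
n=30: L (options 26(W), 24(W) are all W)
n=31: L (options 27(W), 25(W) are all W)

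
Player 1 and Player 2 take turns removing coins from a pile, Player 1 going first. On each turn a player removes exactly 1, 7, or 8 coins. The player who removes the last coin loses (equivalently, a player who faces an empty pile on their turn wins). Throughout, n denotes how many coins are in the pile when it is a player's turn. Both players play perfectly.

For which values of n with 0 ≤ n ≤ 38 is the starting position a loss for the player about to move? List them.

1, 3, 5, 7, 16, 18, 20, 22, 31, 33, 35, 37

Work bottom-up. With no move the player to move wins. Otherwise the position is W if at least one move leads to an L position for the opponent, and L if every move leads to a W.
n=0: no move; the opponent has just taken the last coin and therefore loses → W
n=1: only reaches 0(W), which is W → L
n=2: reaches L-position 1 → W
n=3: only reaches 2(W), which is W → L
n=4: reaches L-position 3 → W
n=5: only reaches 4(W), which is W → L
n=6: reaches L-position 5 → W
n=7: only reaches 6(W), 0(W), all W → L
n=8: reaches L-position 7 → W
n=9: reaches L-position 1 → W
n=10: reaches L-position 3 → W
n=11: reaches L-position 3 → W
n=12: reaches L-position 5 → W
n=13: reaches L-position 5 → W
n=14: reaches L-position 7 → W
n=15: reaches L-position 7 → W
n=16: only reaches 15(W), 9(W), 8(W), all W → L
n=17: reaches L-position 16 → W
n=18: only reaches 17(W), 11(W), 10(W), all W → L
n=19: reaches L-position 18 → W
n=20: only reaches 19(W), 13(W), 12(W), all W → L
n=21: reaches L-position 20 → W
n=22: only reaches 21(W), 15(W), 14(W), all W → L
n=23: reaches L-position 22 → W
n=24: reaches L-position 16 → W
n=25: reaches L-position 18 → W
n=26: reaches L-position 18 → W
n=27: reaches L-position 20 → W
n=28: reaches L-position 20 → W
n=29: reaches L-position 22 → W
n=30: reaches L-position 22 → W
n=31: only reaches 30(W), 24(W), 23(W), all W → L
n=32: reaches L-position 31 → W
n=33: only reaches 32(W), 26(W), 25(W), all W → L
n=34: reaches L-position 33 → W
n=35: only reaches 34(W), 28(W), 27(W), all W → L
n=36: reaches L-position 35 → W
n=37: only reaches 36(W), 30(W), 29(W), all W → L
n=38: reaches L-position 37 → W
The losing starting values of n are exactly the entries labelled L in this table (12 of them).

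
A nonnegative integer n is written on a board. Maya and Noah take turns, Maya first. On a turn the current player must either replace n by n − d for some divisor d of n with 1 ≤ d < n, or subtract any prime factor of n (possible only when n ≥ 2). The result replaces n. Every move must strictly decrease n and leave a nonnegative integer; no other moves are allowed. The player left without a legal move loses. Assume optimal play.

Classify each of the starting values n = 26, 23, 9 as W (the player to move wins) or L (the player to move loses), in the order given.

26: L, 23: W, 9: L

Label each position W (a win for the player to move) or L (a loss). A position with no legal move is L; any other position is W exactly when some move reaches an L, and L when every move reaches a W.
n=0: no move → L
n=1: no move → L
n=2: →0(L), so W
n=3: →0(L), so W
n=4: →2(W), 3(W) — all W, so L
n=5: →0(L), so W
n=6: →4(L), so W
n=7: →0(L), so W
n=8: →4(L), so W
n=9: →6(W), 8(W) — all W, so L
n=10: →9(L), so W
n=11: →0(L), so W
n=12: →9(L), so W
n=13: →0(L), so W
n=14: →7(W), 12(W), 13(W) — all W, so L
n=15: →14(L), so W
n=16: →14(L), so W
n=17: →0(L), so W
n=18: →9(L), so W
n=19: →0(L), so W
n=20: →10(W), 15(W), 16(W), 18(W), 19(W) — all W, so L
n=21: →14(L), so W
n=22: →20(L), so W
n=23: →0(L), so W
n=24: →20(L), so W
n=25: →20(L), so W
n=26: →13(W), 24(W), 25(W) — all W, so L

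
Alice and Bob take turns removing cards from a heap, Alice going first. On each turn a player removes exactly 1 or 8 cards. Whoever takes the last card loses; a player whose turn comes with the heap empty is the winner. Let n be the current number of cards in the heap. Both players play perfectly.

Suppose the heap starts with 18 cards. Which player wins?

Alice wins.

Label each position W (a win for the player to move) or L (a loss). A position with no legal move is W; any other position is W exactly when some move reaches an L, and L when every move reaches a W.
n=0: no move; the opponent has just taken the last card and therefore loses → W
n=1: →0(W) only, which is W, so L
n=2: →1(L), so W
n=3: →2(W) only, which is W, so L
n=4: →3(L), so W
n=5: →4(W) only, which is W, so L
n=6: →5(L), so W
n=7: →6(W) only, which is W, so L
n=8: →7(L), so W
n=9: →1(L), so W
n=10: →9(W), 2(W) — all W, so L
n=11: →10(L), so W
n=12: →11(W), 4(W) — all W, so L
n=13: →12(L), so W
n=14: →13(W), 6(W) — all W, so L
n=15: →14(L), so W
n=16: →15(W), 8(W) — all W, so L
n=17: →16(L), so W
n=18: →10(L), so W
The starting position 18 is W: Alice should remove 8, leaving 10, handing over an L position.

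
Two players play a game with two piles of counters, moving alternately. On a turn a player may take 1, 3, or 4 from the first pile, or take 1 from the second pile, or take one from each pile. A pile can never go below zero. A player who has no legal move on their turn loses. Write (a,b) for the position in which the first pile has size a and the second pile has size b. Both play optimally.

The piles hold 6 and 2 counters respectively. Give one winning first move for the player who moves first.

Label each position W (a win for the player to move) or L (a loss). A position with no legal move is L; any other position is W exactly when some move reaches an L, and L when every move reaches a W.
No move ever increases a pile, so every position that can arise here has a ≤ 6 and b ≤ 2; it is enough to label the cells with 0 ≤ a ≤ 6 and 0 ≤ b ≤ 2.
Every move lowers a or b (never raises either), so fill the grid row by row in increasing a, and left to right within a row: each cell's successors are then already labelled.
      b=0  b=1  b=2
a=0:    L    W    L
a=1:    W    W    W
a=2:    L    W    L
a=3:    W    W    W
a=4:    W    L    W
a=5:    W    W    W
a=6:    W    L    W
Cells with no legal move (terminal, hence L): (0,0).
The remaining L cells, each justified by listing all of its moves:
(0,2): the only move is to (0,1)(W), a W ⇒ L
(2,0): the only move is to (1,0)(W), a W ⇒ L
(2,2): moves to (1,2)(W), (2,1)(W), (1,1)(W); every one is W ⇒ L
(4,1): moves to (3,1)(W), (1,1)(W), (0,1)(W), (4,0)(W), (3,0)(W); every one is W ⇒ L
(6,1): moves to (5,1)(W), (3,1)(W), (2,1)(W), (6,0)(W), (5,0)(W); every one is W ⇒ L
Every other cell has at least one move into one of the L cells above, so it is W.
From (6,2), the L positions reachable in one move are: (2,2), (6,1). Any move reaching one of these is winning.

Move to (2,2).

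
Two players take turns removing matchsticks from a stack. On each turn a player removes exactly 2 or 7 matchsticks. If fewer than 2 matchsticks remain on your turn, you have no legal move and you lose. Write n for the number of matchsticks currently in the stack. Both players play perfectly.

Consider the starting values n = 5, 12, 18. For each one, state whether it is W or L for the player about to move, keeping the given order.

Build the W/L table. Terminal = L. A non-terminal position is W if it has a move to some L; otherwise it is L.
n=0: no move → L
n=1: no move → L
n=2: reaches L-position 0 → W
n=3: reaches L-position 1 → W
n=4: only reaches 2(W), which is W → L
n=5: only reaches 3(W), which is W → L
n=6: reaches L-position 4 → W
n=7: reaches L-position 5 → W
n=8: reaches L-position 1 → W
n=9: only reaches 7(W), 2(W), all W → L
n=10: only reaches 8(W), 3(W), all W → L
n=11: reaches L-position 9 → W
n=12: reaches L-position 10 → W
n=13: only reaches 11(W), 6(W), all W → L
n=14: only reaches 12(W), 7(W), all W → L
n=15: reaches L-position 13 → W
n=16: reaches L-position 14 → W
n=17: reaches L-position 10 → W
n=18: only reaches 16(W), 11(W), all W → L

5: L, 12: W, 18: L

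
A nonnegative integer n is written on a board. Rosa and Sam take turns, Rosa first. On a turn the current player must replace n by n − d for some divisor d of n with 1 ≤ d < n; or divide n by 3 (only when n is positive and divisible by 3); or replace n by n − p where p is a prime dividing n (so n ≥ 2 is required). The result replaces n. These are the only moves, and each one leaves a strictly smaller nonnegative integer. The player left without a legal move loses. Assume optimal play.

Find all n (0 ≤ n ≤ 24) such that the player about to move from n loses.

Compute win/loss labels from the base case upward. A position with no move is L. Any other position is W if it can reach an L in one move, else L.
n=0: no move → L
n=1: no move → L
n=2: reaches L-position 0 → W
n=3: reaches L-position 0 → W
n=4: only reaches 2(W), 3(W), all W → L
n=5: reaches L-position 0 → W
n=6: reaches L-position 4 → W
n=7: reaches L-position 0 → W
n=8: reaches L-position 4 → W
n=9: only reaches 3(W), 6(W), 8(W), all W → L
n=10: reaches L-position 9 → W
n=11: reaches L-position 0 → W
n=12: reaches L-position 4 → W
n=13: reaches L-position 0 → W
n=14: only reaches 7(W), 12(W), 13(W), all W → L
n=15: reaches L-position 14 → W
n=16: reaches L-position 14 → W
n=17: reaches L-position 0 → W
n=18: reaches L-position 9 → W
n=19: reaches L-position 0 → W
n=20: only reaches 10(W), 15(W), 16(W), 18(W), 19(W), all W → L
n=21: reaches L-position 14 → W
n=22: reaches L-position 20 → W
n=23: reaches L-position 0 → W
n=24: reaches L-position 20 → W
Reading off the rows marked L gives the requested list; there are 6 such values of n.

0, 1, 4, 9, 14, 20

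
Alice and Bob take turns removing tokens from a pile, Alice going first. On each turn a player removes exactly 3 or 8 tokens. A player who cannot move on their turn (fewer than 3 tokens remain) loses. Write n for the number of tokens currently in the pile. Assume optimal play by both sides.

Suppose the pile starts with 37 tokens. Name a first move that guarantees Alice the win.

Label each position W (a win for the player to move) or L (a loss). A position with no legal move is L; any other position is W exactly when some move reaches an L, and L when every move reaches a W.
n=0: no move → L
n=1: no move → L
n=2: no move → L
n=3: reaches L-position 0 → W
n=4: reaches L-position 1 → W
n=5: reaches L-position 2 → W
n=6: only reaches 3(W), which is W → L
n=7: only reaches 4(W), which is W → L
n=8: reaches L-position 0 → W
n=9: reaches L-position 6 → W
n=10: reaches L-position 7 → W
n=11: only reaches 8(W), 3(W), all W → L
n=12: only reaches 9(W), 4(W), all W → L
n=13: only reaches 10(W), 5(W), all W → L
n=14: reaches L-position 11 → W
n=15: reaches L-position 12 → W
n=16: reaches L-position 13 → W
n=17: only reaches 14(W), 9(W), all W → L
n=18: only reaches 15(W), 10(W), all W → L
n=19: reaches L-position 11 → W
n=20: reaches L-position 17 → W
n=21: reaches L-position 18 → W
n=22: only reaches 19(W), 14(W), all W → L
n=23: only reaches 20(W), 15(W), all W → L
n=24: only reaches 21(W), 16(W), all W → L
n=25: reaches L-position 22 → W
n=26: reaches L-position 23 → W
n=27: reaches L-position 24 → W
n=28: only reaches 25(W), 20(W), all W → L
n=29: only reaches 26(W), 21(W), all W → L
n=30: reaches L-position 22 → W
n=31: reaches L-position 28 → W
n=32: reaches L-position 29 → W
n=33: only reaches 30(W), 25(W), all W → L
n=34: only reaches 31(W), 26(W), all W → L
n=35: only reaches 32(W), 27(W), all W → L
n=36: reaches L-position 33 → W
n=37: reaches L-position 34 → W
From 37, the L positions reachable in one move are: 34, 29. Any move reaching one of these is winning.

Remove 3, leaving 34.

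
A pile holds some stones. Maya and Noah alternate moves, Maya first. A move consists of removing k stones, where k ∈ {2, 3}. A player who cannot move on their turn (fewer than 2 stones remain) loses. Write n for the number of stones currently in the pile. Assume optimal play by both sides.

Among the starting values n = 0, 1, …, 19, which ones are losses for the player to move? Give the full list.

Classify positions by backward induction: terminal positions (no move available) are L. From any other position, the mover wins iff some move reaches an L.
n=0: no move → L
n=1: no move → L
n=2: →0(L), so W
n=3: →1(L), so W
n=4: →1(L), so W
n=5: →3(W), 2(W) — all W, so L
n=6: →4(W), 3(W) — all W, so L
n=7: →5(L), so W
n=8: →6(L), so W
n=9: →6(L), so W
n=10: →8(W), 7(W) — all W, so L
n=11: →9(W), 8(W) — all W, so L
n=12: →10(L), so W
n=13: →11(L), so W
n=14: →11(L), so W
n=15: →13(W), 12(W) — all W, so L
n=16: →14(W), 13(W) — all W, so L
n=17: →15(L), so W
n=18: →16(L), so W
n=19: →16(L), so W
Reading off the rows marked L gives the requested list; there are 8 such values of n.

0, 1, 5, 6, 10, 11, 15, 16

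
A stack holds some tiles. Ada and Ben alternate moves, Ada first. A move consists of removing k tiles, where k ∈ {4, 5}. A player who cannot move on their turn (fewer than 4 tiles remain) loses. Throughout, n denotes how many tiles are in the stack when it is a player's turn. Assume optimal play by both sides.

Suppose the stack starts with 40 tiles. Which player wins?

Ada wins.

Work bottom-up. With no move the player to move loses. Otherwise the position is W if at least one move leads to an L position for the opponent, and L if every move leads to a W.
n=0: no move → L
n=1: no move → L
n=2: no move → L
n=3: no move → L
n=4: can move to 0, which is L ⇒ W
n=5: can move to 1, which is L ⇒ W
n=6: can move to 2, which is L ⇒ W
n=7: can move to 3, which is L ⇒ W
n=8: can move to 3, which is L ⇒ W
n=9: moves to 5(W), 4(W); every one is W ⇒ L
n=10: moves to 6(W), 5(W); every one is W ⇒ L
n=11: moves to 7(W), 6(W); every one is W ⇒ L
n=12: moves to 8(W), 7(W); every one is W ⇒ L
n=13: can move to 9, which is L ⇒ W
n=14: can move to 10, which is L ⇒ W
n=15: can move to 11, which is L ⇒ W
n=16: can move to 12, which is L ⇒ W
n=17: can move to 12, which is L ⇒ W
n=18: moves to 14(W), 13(W); every one is W ⇒ L
n=19: moves to 15(W), 14(W); every one is W ⇒ L
n=20: moves to 16(W), 15(W); every one is W ⇒ L
n=21: moves to 17(W), 16(W); every one is W ⇒ L
n=22: can move to 18, which is L ⇒ W
n=23: can move to 19, which is L ⇒ W
n=24: can move to 20, which is L ⇒ W
n=25: can move to 21, which is L ⇒ W
n=26: can move to 21, which is L ⇒ W
n=27: moves to 23(W), 22(W); every one is W ⇒ L
n=28: moves to 24(W), 23(W); every one is W ⇒ L
n=29: moves to 25(W), 24(W); every one is W ⇒ L
n=30: moves to 26(W), 25(W); every one is W ⇒ L
n=31: can move to 27, which is L ⇒ W
n=32: can move to 28, which is L ⇒ W
n=33: can move to 29, which is L ⇒ W
n=34: can move to 30, which is L ⇒ W
n=35: can move to 30, which is L ⇒ W
n=36: moves to 32(W), 31(W); every one is W ⇒ L
n=37: moves to 33(W), 32(W); every one is W ⇒ L
n=38: moves to 34(W), 33(W); every one is W ⇒ L
n=39: moves to 35(W), 34(W); every one is W ⇒ L
n=40: can move to 36, which is L ⇒ W
From 40 Ada can remove 4, leaving 36, reaching an L position.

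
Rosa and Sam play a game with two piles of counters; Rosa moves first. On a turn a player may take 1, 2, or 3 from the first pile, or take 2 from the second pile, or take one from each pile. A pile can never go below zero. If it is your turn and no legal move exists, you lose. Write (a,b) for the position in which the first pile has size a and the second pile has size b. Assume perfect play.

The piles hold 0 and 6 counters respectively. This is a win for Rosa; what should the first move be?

Positions with no move are L. A position that does have a move is losing for the player to move precisely when every available move leads to a winning position for the opponent. Fill in the labels:
No move ever increases a pile, so every position that can arise here has a ≤ 0 and b ≤ 6; it is enough to label the cells with 0 ≤ a ≤ 0 and 0 ≤ b ≤ 6.
Every move lowers a or b (never raises either), so fill the grid row by row in increasing a, and left to right within a row: each cell's successors are then already labelled.
      b=0  b=1  b=2  b=3  b=4  b=5  b=6
a=0:    L    L    W    W    L    L    W
Cells with no legal move (terminal, hence L): (0,0), (0,1).
The remaining L cells, each justified by listing all of its moves:
(0,4): L (sole option (0,2)(W) is W)
(0,5): L (sole option (0,3)(W) is W)
Every other cell has at least one move into one of the L cells above, so it is W.
From (0,6), the L positions reachable in one move are: (0,4).

Move to (0,4).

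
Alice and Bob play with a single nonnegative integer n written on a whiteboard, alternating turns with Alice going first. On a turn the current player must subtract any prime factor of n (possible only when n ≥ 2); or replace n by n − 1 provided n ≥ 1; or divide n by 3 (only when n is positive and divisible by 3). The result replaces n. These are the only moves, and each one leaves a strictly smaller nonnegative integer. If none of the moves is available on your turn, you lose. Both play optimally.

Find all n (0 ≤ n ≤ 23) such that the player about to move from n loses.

0, 4, 8, 14, 18, 22

Classify positions by backward induction: terminal positions (no move available) are L. From any other position, the mover wins iff some move reaches an L.
n=0: no move → L
n=1: W (go to 0, an L position)
n=2: W (go to 0, an L position)
n=3: W (go to 0, an L position)
n=4: L (options 2(W), 3(W) are all W)
n=5: W (go to 0, an L position)
n=6: W (go to 4, an L position)
n=7: W (go to 0, an L position)
n=8: L (options 6(W), 7(W) are all W)
n=9: W (go to 8, an L position)
n=10: W (go to 8, an L position)
n=11: W (go to 0, an L position)
n=12: W (go to 4, an L position)
n=13: W (go to 0, an L position)
n=14: L (options 7(W), 12(W), 13(W) are all W)
n=15: W (go to 14, an L position)
n=16: W (go to 14, an L position)
n=17: W (go to 0, an L position)
n=18: L (options 6(W), 15(W), 16(W), 17(W) are all W)
n=19: W (go to 0, an L position)
n=20: W (go to 18, an L position)
n=21: W (go to 14, an L position)
n=22: L (options 11(W), 20(W), 21(W) are all W)
n=23: W (go to 0, an L position)
Reading off the rows marked L gives the requested list; there are 6 such values of n.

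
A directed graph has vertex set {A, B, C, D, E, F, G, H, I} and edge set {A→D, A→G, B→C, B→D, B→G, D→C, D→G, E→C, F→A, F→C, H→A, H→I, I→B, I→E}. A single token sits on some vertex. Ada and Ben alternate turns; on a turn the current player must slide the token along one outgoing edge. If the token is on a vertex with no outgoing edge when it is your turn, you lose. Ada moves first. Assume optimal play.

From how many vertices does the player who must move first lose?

Label each position W (a win for the player to move) or L (a loss). A position with no legal move is L; any other position is W exactly when some move reaches an L, and L when every move reaches a W.
Every edge goes from a vertex to one that appears earlier in the order G, C, D, A, B, F, E, I, H, so processing vertices in that order labels each vertex after all of its successors.
G: no outgoing edge → L
C: no outgoing edge → L
D: can move to C, which is L ⇒ W
A: can move to G, which is L ⇒ W
B: can move to C, which is L ⇒ W
F: can move to C, which is L ⇒ W
E: can move to C, which is L ⇒ W
I: moves to E(W), B(W); every one is W ⇒ L
H: can move to I, which is L ⇒ W
The L vertices are C, G, I; that is 3 in all.

3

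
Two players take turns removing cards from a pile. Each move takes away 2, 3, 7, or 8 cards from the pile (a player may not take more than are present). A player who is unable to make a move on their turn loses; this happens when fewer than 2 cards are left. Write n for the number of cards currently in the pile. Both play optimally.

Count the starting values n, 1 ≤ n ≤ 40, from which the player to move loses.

Classify positions by backward induction: terminal positions (no move available) are L. From any other position, the mover wins iff some move reaches an L.
n=0: no move → L
n=1: no move → L
n=2: →0(L), so W
n=3: →1(L), so W
n=4: →1(L), so W
n=5: →3(W), 2(W) — all W, so L
n=6: →4(W), 3(W) — all W, so L
n=7: →5(L), so W
n=8: →6(L), so W
n=9: →6(L), so W
n=10: →8(W), 7(W), 3(W), 2(W) — all W, so L
n=11: →9(W), 8(W), 4(W), 3(W) — all W, so L
n=12: →10(L), so W
n=13: →11(L), so W
n=14: →11(L), so W
n=15: →13(W), 12(W), 8(W), 7(W) — all W, so L
n=16: →14(W), 13(W), 9(W), 8(W) — all W, so L
n=17: →15(L), so W
n=18: →16(L), so W
n=19: →16(L), so W
n=20: →18(W), 17(W), 13(W), 12(W) — all W, so L
n=21: →19(W), 18(W), 14(W), 13(W) — all W, so L
n=22: →20(L), so W
n=23: →21(L), so W
n=24: →21(L), so W
n=25: →23(W), 22(W), 18(W), 17(W) — all W, so L
n=26: →24(W), 23(W), 19(W), 18(W) — all W, so L
n=27: →25(L), so W
n=28: →26(L), so W
n=29: →26(L), so W
n=30: →28(W), 27(W), 23(W), 22(W) — all W, so L
n=31: →29(W), 28(W), 24(W), 23(W) — all W, so L
n=32: →30(L), so W
n=33: →31(L), so W
n=34: →31(L), so W
n=35: →33(W), 32(W), 28(W), 27(W) — all W, so L
n=36: →34(W), 33(W), 29(W), 28(W) — all W, so L
n=37: →35(L), so W
n=38: →36(L), so W
n=39: →36(L), so W
n=40: →38(W), 37(W), 33(W), 32(W) — all W, so L
L entries with 1 ≤ n ≤ 40 (n=0 is outside the asked range and is not counted): n = 1, 5, 6, 10, 11, 15, 16, 20, 21, 25, 26, 30, 31, 35, 36, 40; that makes 16.

16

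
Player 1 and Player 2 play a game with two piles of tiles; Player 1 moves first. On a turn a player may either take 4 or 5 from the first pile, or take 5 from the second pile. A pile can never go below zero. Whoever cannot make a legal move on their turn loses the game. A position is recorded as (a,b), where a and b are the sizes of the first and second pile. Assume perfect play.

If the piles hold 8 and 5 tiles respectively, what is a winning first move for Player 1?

Use the standard recursion: the mover loses at a terminal position; elsewhere, the mover wins exactly when some move hands the opponent an L position.
No move ever increases a pile, so every position that can arise here has a ≤ 8 and b ≤ 5; it is enough to label the cells with 0 ≤ a ≤ 8 and 0 ≤ b ≤ 5.
Every move lowers a or b (never raises either), so fill the grid row by row in increasing a, and left to right within a row: each cell's successors are then already labelled.
      b=0  b=1  b=2  b=3  b=4  b=5
a=0:    L    L    L    L    L    W
a=1:    L    L    L    L    L    W
a=2:    L    L    L    L    L    W
a=3:    L    L    L    L    L    W
a=4:    W    W    W    W    W    L
a=5:    W    W    W    W    W    L
a=6:    W    W    W    W    W    L
a=7:    W    W    W    W    W    L
a=8:    W    W    W    W    W    W
Cells with no legal move (terminal, hence L): (0,0), (0,1), (0,2), (0,3), (0,4), (1,0), (1,1), (1,2), (1,3), (1,4), (2,0), (2,1), (2,2), (2,3), (2,4), (3,0), (3,1), (3,2), (3,3), (3,4).
The remaining L cells, each justified by listing all of its moves:
(4,5): only reaches (0,5)(W), (4,0)(W), all W → L
(5,5): only reaches (1,5)(W), (0,5)(W), (5,0)(W), all W → L
(6,5): only reaches (2,5)(W), (1,5)(W), (6,0)(W), all W → L
(7,5): only reaches (3,5)(W), (2,5)(W), (7,0)(W), all W → L
Every other cell has at least one move into one of the L cells above, so it is W.
From (8,5), the L positions reachable in one move are: (4,5).

Move to (4,5).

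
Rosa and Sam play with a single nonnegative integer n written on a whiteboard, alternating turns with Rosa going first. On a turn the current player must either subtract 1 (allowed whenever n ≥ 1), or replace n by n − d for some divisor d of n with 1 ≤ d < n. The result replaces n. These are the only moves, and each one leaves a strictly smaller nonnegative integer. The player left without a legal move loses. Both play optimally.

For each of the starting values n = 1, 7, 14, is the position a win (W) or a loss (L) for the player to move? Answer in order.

Label each position W (a win for the player to move) or L (a loss). A position with no legal move is L; any other position is W exactly when some move reaches an L, and L when every move reaches a W.
n=0: no move → L
n=1: reaches L-position 0 → W
n=2: only reaches 1(W), which is W → L
n=3: reaches L-position 2 → W
n=4: reaches L-position 2 → W
n=5: only reaches 4(W), which is W → L
n=6: reaches L-position 5 → W
n=7: only reaches 6(W), which is W → L
n=8: reaches L-position 7 → W
n=9: only reaches 6(W), 8(W), all W → L
n=10: reaches L-position 5 → W
n=11: only reaches 10(W), which is W → L
n=12: reaches L-position 9 → W
n=13: only reaches 12(W), which is W → L
n=14: reaches L-position 7 → W

1: W, 7: L, 14: W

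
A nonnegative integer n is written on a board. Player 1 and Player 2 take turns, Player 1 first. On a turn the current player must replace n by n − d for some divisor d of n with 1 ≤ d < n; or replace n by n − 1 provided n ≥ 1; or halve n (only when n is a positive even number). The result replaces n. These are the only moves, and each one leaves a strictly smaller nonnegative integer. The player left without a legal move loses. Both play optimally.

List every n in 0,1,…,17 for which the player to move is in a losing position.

Use the standard recursion: the mover loses at a terminal position; elsewhere, the mover wins exactly when some move hands the opponent an L position.
n=0: no move → L
n=1: reaches L-position 0 → W
n=2: only reaches 1(W), which is W → L
n=3: reaches L-position 2 → W
n=4: reaches L-position 2 → W
n=5: only reaches 4(W), which is W → L
n=6: reaches L-position 5 → W
n=7: only reaches 6(W), which is W → L
n=8: reaches L-position 7 → W
n=9: only reaches 6(W), 8(W), all W → L
n=10: reaches L-position 5 → W
n=11: only reaches 10(W), which is W → L
n=12: reaches L-position 9 → W
n=13: only reaches 12(W), which is W → L
n=14: reaches L-position 7 → W
n=15: only reaches 10(W), 12(W), 14(W), all W → L
n=16: reaches L-position 15 → W
n=17: only reaches 16(W), which is W → L
The losing starting values of n are exactly the entries labelled L in this table (9 of them).

0, 2, 5, 7, 9, 11, 13, 15, 17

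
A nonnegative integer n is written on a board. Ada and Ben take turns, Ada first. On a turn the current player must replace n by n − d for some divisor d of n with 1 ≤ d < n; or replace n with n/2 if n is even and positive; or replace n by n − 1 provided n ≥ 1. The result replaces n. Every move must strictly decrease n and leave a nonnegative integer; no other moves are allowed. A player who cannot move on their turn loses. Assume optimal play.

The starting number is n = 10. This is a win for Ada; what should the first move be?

Move to 5.

Build the W/L table. Terminal = L. A non-terminal position is W if it has a move to some L; otherwise it is L.
n=0: no move → L
n=1: reaches L-position 0 → W
n=2: only reaches 1(W), which is W → L
n=3: reaches L-position 2 → W
n=4: reaches L-position 2 → W
n=5: only reaches 4(W), which is W → L
n=6: reaches L-position 5 → W
n=7: only reaches 6(W), which is W → L
n=8: reaches L-position 7 → W
n=9: only reaches 6(W), 8(W), all W → L
n=10: reaches L-position 5 → W
From 10, the L positions reachable in one move are: 5, 9. Any move reaching one of these is winning.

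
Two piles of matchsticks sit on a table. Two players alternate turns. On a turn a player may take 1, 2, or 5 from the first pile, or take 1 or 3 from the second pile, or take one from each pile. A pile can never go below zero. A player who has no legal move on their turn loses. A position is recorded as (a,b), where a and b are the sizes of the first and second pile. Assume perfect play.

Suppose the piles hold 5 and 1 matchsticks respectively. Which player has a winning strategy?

Use the standard recursion: the mover loses at a terminal position; elsewhere, the mover wins exactly when some move hands the opponent an L position.
No move ever increases a pile, so every position that can arise here has a ≤ 5 and b ≤ 1; it is enough to label the cells with 0 ≤ a ≤ 5 and 0 ≤ b ≤ 1.
Every move lowers a or b (never raises either), so fill the grid row by row in increasing a, and left to right within a row: each cell's successors are then already labelled.
      b=0  b=1
a=0:    L    W
a=1:    W    W
a=2:    W    L
a=3:    L    W
a=4:    W    W
a=5:    W    L
Cells with no legal move (terminal, hence L): (0,0).
The remaining L cells, each justified by listing all of its moves:
(2,1): L (options (1,1)(W), (0,1)(W), (2,0)(W), (1,0)(W) are all W)
(3,0): L (options (2,0)(W), (1,0)(W) are all W)
(5,1): L (options (4,1)(W), (3,1)(W), (0,1)(W), (5,0)(W), (4,0)(W) are all W)
Every other cell has at least one move into one of the L cells above, so it is W.
The starting position (5,1) is L: whatever the player to move does, the opponent receives a W position.

The second player wins.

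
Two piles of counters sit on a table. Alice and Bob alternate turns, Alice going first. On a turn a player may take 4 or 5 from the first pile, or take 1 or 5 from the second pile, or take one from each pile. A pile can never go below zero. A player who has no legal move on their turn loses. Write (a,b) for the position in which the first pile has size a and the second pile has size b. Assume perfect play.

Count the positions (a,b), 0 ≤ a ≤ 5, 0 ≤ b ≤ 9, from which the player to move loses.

Label each position W (a win for the player to move) or L (a loss). A position with no legal move is L; any other position is W exactly when some move reaches an L, and L when every move reaches a W.
Every move lowers a or b (never raises either), so fill the grid row by row in increasing a, and left to right within a row: each cell's successors are then already labelled.
      b=0  b=1  b=2  b=3  b=4  b=5  b=6  b=7  b=8  b=9
a=0:    L    W    L    W    L    W    L    W    L    W
a=1:    L    W    L    W    L    W    L    W    L    W
a=2:    L    W    L    W    L    W    L    W    L    W
a=3:    L    W    L    W    L    W    L    W    L    W
a=4:    W    W    W    W    W    W    W    W    W    W
a=5:    W    L    W    L    W    L    W    L    W    L
Cells with no legal move (terminal, hence L): (0,0), (1,0), (2,0), (3,0).
The remaining L cells, each justified by listing all of its moves:
(0,2): only reaches (0,1)(W), which is W → L
(0,4): only reaches (0,3)(W), which is W → L
(0,6): only reaches (0,5)(W), (0,1)(W), all W → L
(0,8): only reaches (0,7)(W), (0,3)(W), all W → L
(1,2): only reaches (1,1)(W), (0,1)(W), all W → L
(1,4): only reaches (1,3)(W), (0,3)(W), all W → L
(1,6): only reaches (1,5)(W), (1,1)(W), (0,5)(W), all W → L
(1,8): only reaches (1,7)(W), (1,3)(W), (0,7)(W), all W → L
(2,2): only reaches (2,1)(W), (1,1)(W), all W → L
(2,4): only reaches (2,3)(W), (1,3)(W), all W → L
(2,6): only reaches (2,5)(W), (2,1)(W), (1,5)(W), all W → L
(2,8): only reaches (2,7)(W), (2,3)(W), (1,7)(W), all W → L
(3,2): only reaches (3,1)(W), (2,1)(W), all W → L
(3,4): only reaches (3,3)(W), (2,3)(W), all W → L
(3,6): only reaches (3,5)(W), (3,1)(W), (2,5)(W), all W → L
(3,8): only reaches (3,7)(W), (3,3)(W), (2,7)(W), all W → L
(5,1): only reaches (1,1)(W), (0,1)(W), (5,0)(W), (4,0)(W), all W → L
(5,3): only reaches (1,3)(W), (0,3)(W), (5,2)(W), (4,2)(W), all W → L
(5,5): only reaches (1,5)(W), (0,5)(W), (5,4)(W), (5,0)(W), (4,4)(W), all W → L
(5,7): only reaches (1,7)(W), (0,7)(W), (5,6)(W), (5,2)(W), (4,6)(W), all W → L
(5,9): only reaches (1,9)(W), (0,9)(W), (5,8)(W), (5,4)(W), (4,8)(W), all W → L
Every other cell has at least one move into one of the L cells above, so it is W.
L cells per row: a=0: 5, a=1: 5, a=2: 5, a=3: 5, a=4: 0, a=5: 5; total 25.

25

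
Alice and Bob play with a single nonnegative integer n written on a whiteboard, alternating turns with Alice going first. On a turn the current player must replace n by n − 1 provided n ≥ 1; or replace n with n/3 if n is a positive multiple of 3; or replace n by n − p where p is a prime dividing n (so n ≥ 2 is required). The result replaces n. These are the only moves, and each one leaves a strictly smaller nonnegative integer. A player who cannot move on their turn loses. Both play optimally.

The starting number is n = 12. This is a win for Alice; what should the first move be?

Build the W/L table. Terminal = L. A non-terminal position is W if it has a move to some L; otherwise it is L.
n=0: no move → L
n=1: reaches L-position 0 → W
n=2: reaches L-position 0 → W
n=3: reaches L-position 0 → W
n=4: only reaches 2(W), 3(W), all W → L
n=5: reaches L-position 0 → W
n=6: reaches L-position 4 → W
n=7: reaches L-position 0 → W
n=8: only reaches 6(W), 7(W), all W → L
n=9: reaches L-position 8 → W
n=10: reaches L-position 8 → W
n=11: reaches L-position 0 → W
n=12: reaches L-position 4 → W
From 12, the L positions reachable in one move are: 4.

Move to 4.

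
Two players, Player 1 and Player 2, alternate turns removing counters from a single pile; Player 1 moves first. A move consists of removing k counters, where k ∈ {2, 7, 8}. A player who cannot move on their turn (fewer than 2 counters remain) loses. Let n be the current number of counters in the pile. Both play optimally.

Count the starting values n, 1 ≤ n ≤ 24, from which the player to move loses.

Positions with no move are L. A position that does have a move is losing for the player to move precisely when every available move leads to a winning position for the opponent. Fill in the labels:
n=0: no move → L
n=1: no move → L
n=2: →0(L), so W
n=3: →1(L), so W
n=4: →2(W) only, which is W, so L
n=5: →3(W) only, which is W, so L
n=6: →4(L), so W
n=7: →5(L), so W
n=8: →1(L), so W
n=9: →1(L), so W
n=10: →8(W), 3(W), 2(W) — all W, so L
n=11: →4(L), so W
n=12: →10(L), so W
n=13: →5(L), so W
n=14: →12(W), 7(W), 6(W) — all W, so L
n=15: →13(W), 8(W), 7(W) — all W, so L
n=16: →14(L), so W
n=17: →15(L), so W
n=18: →10(L), so W
n=19: →17(W), 12(W), 11(W) — all W, so L
n=20: →18(W), 13(W), 12(W) — all W, so L
n=21: →19(L), so W
n=22: →20(L), so W
n=23: →15(L), so W
n=24: →22(W), 17(W), 16(W) — all W, so L
L entries with 1 ≤ n ≤ 24 (n=0 is outside the asked range and is not counted): n = 1, 4, 5, 10, 14, 15, 19, 20, 24; that makes 9.

9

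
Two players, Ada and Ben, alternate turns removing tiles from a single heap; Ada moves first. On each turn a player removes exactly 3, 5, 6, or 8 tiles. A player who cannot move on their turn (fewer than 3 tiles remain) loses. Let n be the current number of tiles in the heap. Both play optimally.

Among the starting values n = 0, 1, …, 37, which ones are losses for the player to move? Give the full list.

Use the standard recursion: the mover loses at a terminal position; elsewhere, the mover wins exactly when some move hands the opponent an L position.
n=0: no move → L
n=1: no move → L
n=2: no move → L
n=3: →0(L), so W
n=4: →1(L), so W
n=5: →2(L), so W
n=6: →1(L), so W
n=7: →2(L), so W
n=8: →2(L), so W
n=9: →1(L), so W
n=10: →2(L), so W
n=11: →8(W), 6(W), 5(W), 3(W) — all W, so L
n=12: →9(W), 7(W), 6(W), 4(W) — all W, so L
n=13: →10(W), 8(W), 7(W), 5(W) — all W, so L
n=14: →11(L), so W
n=15: →12(L), so W
n=16: →13(L), so W
n=17: →12(L), so W
n=18: →13(L), so W
n=19: →13(L), so W
n=20: →12(L), so W
n=21: →13(L), so W
n=22: →19(W), 17(W), 16(W), 14(W) — all W, so L
n=23: →20(W), 18(W), 17(W), 15(W) — all W, so L
n=24: →21(W), 19(W), 18(W), 16(W) — all W, so L
n=25: →22(L), so W
n=26: →23(L), so W
n=27: →24(L), so W
n=28: →23(L), so W
n=29: →24(L), so W
n=30: →24(L), so W
n=31: →23(L), so W
n=32: →24(L), so W
n=33: →30(W), 28(W), 27(W), 25(W) — all W, so L
n=34: →31(W), 29(W), 28(W), 26(W) — all W, so L
n=35: →32(W), 30(W), 29(W), 27(W) — all W, so L
n=36: →33(L), so W
n=37: →34(L), so W
The losing starting values of n are exactly the entries labelled L in this table (12 of them).

0, 1, 2, 11, 12, 13, 22, 23, 24, 33, 34, 35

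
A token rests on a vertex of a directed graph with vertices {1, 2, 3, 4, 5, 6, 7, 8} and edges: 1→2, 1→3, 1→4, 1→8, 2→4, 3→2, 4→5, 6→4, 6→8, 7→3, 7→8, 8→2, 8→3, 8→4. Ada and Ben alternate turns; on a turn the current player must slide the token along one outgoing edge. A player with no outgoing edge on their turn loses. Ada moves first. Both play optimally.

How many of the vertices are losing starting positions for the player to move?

Build the W/L table. Terminal = L. A non-terminal position is W if it has a move to some L; otherwise it is L.
Every edge goes from a vertex to one that appears earlier in the order 5, 4, 2, 3, 8, 7, 6, 1, so processing vertices in that order labels each vertex after all of its successors.
5: no outgoing edge → L
4: →5(L), so W
2: →4(W) only, which is W, so L
3: →2(L), so W
8: →2(L), so W
7: →8(W), 3(W) — all W, so L
6: →8(W), 4(W) — all W, so L
1: →2(L), so W
The L vertices are 2, 5, 6, 7; that is 4 in all.

4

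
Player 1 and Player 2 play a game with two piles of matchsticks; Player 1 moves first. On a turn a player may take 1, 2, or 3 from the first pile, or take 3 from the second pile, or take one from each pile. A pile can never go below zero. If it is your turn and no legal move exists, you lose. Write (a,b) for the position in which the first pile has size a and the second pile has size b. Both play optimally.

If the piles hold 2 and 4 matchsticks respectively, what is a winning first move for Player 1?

Compute win/loss labels from the base case upward. A position with no move is L. Any other position is W if it can reach an L in one move, else L.
No move ever increases a pile, so every position that can arise here has a ≤ 2 and b ≤ 4; it is enough to label the cells with 0 ≤ a ≤ 2 and 0 ≤ b ≤ 4.
Every move lowers a or b (never raises either), so fill the grid row by row in increasing a, and left to right within a row: each cell's successors are then already labelled.
      b=0  b=1  b=2  b=3  b=4
a=0:    L    L    L    W    W
a=1:    W    W    W    W    L
a=2:    W    W    W    L    W
Cells with no legal move (terminal, hence L): (0,0), (0,1), (0,2).
The remaining L cells, each justified by listing all of its moves:
(1,4): moves to (0,4)(W), (1,1)(W), (0,3)(W); every one is W ⇒ L
(2,3): moves to (1,3)(W), (0,3)(W), (2,0)(W), (1,2)(W); every one is W ⇒ L
Every other cell has at least one move into one of the L cells above, so it is W.
From (2,4), the L positions reachable in one move are: (1,4).

Move to (1,4).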